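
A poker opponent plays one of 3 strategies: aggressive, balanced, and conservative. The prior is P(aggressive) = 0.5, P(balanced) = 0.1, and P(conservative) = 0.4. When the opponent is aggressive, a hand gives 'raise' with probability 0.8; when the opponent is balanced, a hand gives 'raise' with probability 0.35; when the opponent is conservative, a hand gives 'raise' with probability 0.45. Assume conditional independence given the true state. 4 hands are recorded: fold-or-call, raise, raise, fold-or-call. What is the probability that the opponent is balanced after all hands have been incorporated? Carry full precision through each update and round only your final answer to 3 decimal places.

Each posterior becomes the prior for the next update.
After 'fold-or-call': normaliser = 0.2·0.5000 + 0.65·0.1000 + 0.55·0.4000; P(aggressive) ≈ 0.2597, P(balanced) ≈ 0.1688, P(conservative) ≈ 0.5714
After 'raise': normaliser = 0.8·0.2597 + 0.35·0.1688 + 0.45·0.5714; P(aggressive) ≈ 0.3965, P(balanced) ≈ 0.1128, P(conservative) ≈ 0.4907
After 'raise': normaliser = 0.8·0.3965 + 0.35·0.1128 + 0.45·0.4907; P(aggressive) ≈ 0.5493, P(balanced) ≈ 0.0683, P(conservative) ≈ 0.3824
After 'fold-or-call': normaliser = 0.2·0.5493 + 0.65·0.0683 + 0.55·0.3824; P(aggressive) ≈ 0.3013, P(balanced) ≈ 0.1218, P(conservative) ≈ 0.5768

0.122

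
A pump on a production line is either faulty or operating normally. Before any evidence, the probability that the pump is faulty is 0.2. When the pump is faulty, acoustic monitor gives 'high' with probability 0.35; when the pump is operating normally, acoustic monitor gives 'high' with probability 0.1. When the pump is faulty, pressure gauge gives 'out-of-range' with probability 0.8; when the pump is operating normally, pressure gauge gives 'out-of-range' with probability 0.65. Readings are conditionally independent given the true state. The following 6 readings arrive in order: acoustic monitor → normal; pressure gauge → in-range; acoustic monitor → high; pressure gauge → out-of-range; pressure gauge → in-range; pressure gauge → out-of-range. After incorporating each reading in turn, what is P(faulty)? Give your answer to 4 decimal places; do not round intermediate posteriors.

After acoustic monitor='normal': P(faulty) = 0.65·0.2000 / (0.65·0.2000 + 0.9·0.8000) ≈ 0.1529
After pressure gauge='in-range': P(faulty) = 0.2·0.1529 / (0.2·0.1529 + 0.35·0.8471) ≈ 0.0935
After acoustic monitor='high': P(faulty) = 0.35·0.0935 / (0.35·0.0935 + 0.1·0.9065) ≈ 0.2653
After pressure gauge='out-of-range': P(faulty) = 0.8·0.2653 / (0.8·0.2653 + 0.65·0.7347) ≈ 0.3077
After pressure gauge='in-range': P(faulty) = 0.2·0.3077 / (0.2·0.3077 + 0.35·0.6923) ≈ 0.2025
After pressure gauge='out-of-range': P(faulty) = 0.8·0.2025 / (0.8·0.2025 + 0.65·0.7975) ≈ 0.2381

0.2381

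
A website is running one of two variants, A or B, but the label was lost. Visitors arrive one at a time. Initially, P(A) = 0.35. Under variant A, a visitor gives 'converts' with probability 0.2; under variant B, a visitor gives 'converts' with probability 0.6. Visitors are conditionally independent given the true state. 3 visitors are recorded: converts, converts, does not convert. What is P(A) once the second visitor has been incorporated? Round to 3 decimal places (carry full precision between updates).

0.056

After 'converts': P(A) = 0.2·0.3500 / (0.2·0.3500 + 0.6·0.6500) ≈ 0.1522
After 'converts': P(A) = 0.2·0.1522 / (0.2·0.1522 + 0.6·0.8478) ≈ 0.0565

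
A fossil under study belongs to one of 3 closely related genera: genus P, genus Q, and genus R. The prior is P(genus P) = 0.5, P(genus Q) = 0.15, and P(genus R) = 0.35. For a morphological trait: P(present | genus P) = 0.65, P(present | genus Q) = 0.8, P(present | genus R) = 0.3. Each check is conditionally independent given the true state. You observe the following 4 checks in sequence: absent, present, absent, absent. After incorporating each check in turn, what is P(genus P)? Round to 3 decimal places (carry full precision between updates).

0.274

Apply Bayes' rule sequentially, carrying P(genus P) forward.
After 'absent': normaliser = 0.35·0.5000 + 0.2·0.1500 + 0.7·0.3500; P(genus P) ≈ 0.3889, P(genus Q) ≈ 0.0667, P(genus R) ≈ 0.5444
After 'present': normaliser = 0.65·0.3889 + 0.8·0.0667 + 0.3·0.5444; P(genus P) ≈ 0.5385, P(genus Q) ≈ 0.1136, P(genus R) ≈ 0.3479
After 'absent': normaliser = 0.35·0.5385 + 0.2·0.1136 + 0.7·0.3479; P(genus P) ≈ 0.4144, P(genus Q) ≈ 0.0500, P(genus R) ≈ 0.5356
After 'absent': normaliser = 0.35·0.4144 + 0.2·0.0500 + 0.7·0.5356; P(genus P) ≈ 0.2737, P(genus Q) ≈ 0.0189, P(genus R) ≈ 0.7074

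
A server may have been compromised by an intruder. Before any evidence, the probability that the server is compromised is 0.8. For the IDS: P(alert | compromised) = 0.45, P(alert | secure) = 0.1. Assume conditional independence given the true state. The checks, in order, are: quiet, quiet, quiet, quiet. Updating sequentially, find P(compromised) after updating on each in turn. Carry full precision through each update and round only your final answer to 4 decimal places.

Each posterior becomes the prior for the next update.
After 'quiet': P(compromised) = 0.55·0.8000 / (0.55·0.8000 + 0.9·0.2000) ≈ 0.7097
After 'quiet': P(compromised) = 0.55·0.7097 / (0.55·0.7097 + 0.9·0.2903) ≈ 0.5990
After 'quiet': P(compromised) = 0.55·0.5990 / (0.55·0.5990 + 0.9·0.4010) ≈ 0.4772
After 'quiet': P(compromised) = 0.55·0.4772 / (0.55·0.4772 + 0.9·0.5228) ≈ 0.3581

0.3581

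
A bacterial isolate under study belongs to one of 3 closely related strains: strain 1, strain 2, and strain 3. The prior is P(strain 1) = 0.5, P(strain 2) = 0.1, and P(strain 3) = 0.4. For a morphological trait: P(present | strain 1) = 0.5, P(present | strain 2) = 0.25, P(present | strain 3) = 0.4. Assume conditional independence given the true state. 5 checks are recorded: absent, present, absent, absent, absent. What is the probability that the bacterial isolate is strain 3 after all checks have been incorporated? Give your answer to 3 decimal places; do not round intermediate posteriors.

Each posterior becomes the prior for the next update.
After 'absent': normaliser = 0.5·0.5000 + 0.75·0.1000 + 0.6·0.4000; P(strain 1) ≈ 0.4425, P(strain 2) ≈ 0.1327, P(strain 3) ≈ 0.4248
After 'present': normaliser = 0.5·0.4425 + 0.25·0.1327 + 0.4·0.4248; P(strain 1) ≈ 0.5214, P(strain 2) ≈ 0.0782, P(strain 3) ≈ 0.4004
After 'absent': normaliser = 0.5·0.5214 + 0.75·0.0782 + 0.6·0.4004; P(strain 1) ≈ 0.4659, P(strain 2) ≈ 0.1048, P(strain 3) ≈ 0.4293
After 'absent': normaliser = 0.5·0.4659 + 0.75·0.1048 + 0.6·0.4293; P(strain 1) ≈ 0.4093, P(strain 2) ≈ 0.1381, P(strain 3) ≈ 0.4526
After 'absent': normaliser = 0.5·0.4093 + 0.75·0.1381 + 0.6·0.4526; P(strain 1) ≈ 0.3529, P(strain 2) ≈ 0.1787, P(strain 3) ≈ 0.4684

0.468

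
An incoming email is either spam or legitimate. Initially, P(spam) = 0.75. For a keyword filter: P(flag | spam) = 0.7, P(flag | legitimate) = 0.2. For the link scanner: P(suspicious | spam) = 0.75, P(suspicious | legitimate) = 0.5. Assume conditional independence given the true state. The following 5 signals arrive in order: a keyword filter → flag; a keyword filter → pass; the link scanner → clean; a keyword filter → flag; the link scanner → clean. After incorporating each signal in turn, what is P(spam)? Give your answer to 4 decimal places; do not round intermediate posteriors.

0.7750

Apply Bayes' rule sequentially, carrying P(spam) forward.
After a keyword filter='flag': P(spam) = 0.7·0.7500 / (0.7·0.7500 + 0.2·0.2500) ≈ 0.9130
After a keyword filter='pass': P(spam) = 0.3·0.9130 / (0.3·0.9130 + 0.8·0.0870) ≈ 0.7975
After the link scanner='clean': P(spam) = 0.25·0.7975 / (0.25·0.7975 + 0.5·0.2025) ≈ 0.6632
After a keyword filter='flag': P(spam) = 0.7·0.6632 / (0.7·0.6632 + 0.2·0.3368) ≈ 0.8733
After the link scanner='clean': P(spam) = 0.25·0.8733 / (0.25·0.8733 + 0.5·0.1267) ≈ 0.7750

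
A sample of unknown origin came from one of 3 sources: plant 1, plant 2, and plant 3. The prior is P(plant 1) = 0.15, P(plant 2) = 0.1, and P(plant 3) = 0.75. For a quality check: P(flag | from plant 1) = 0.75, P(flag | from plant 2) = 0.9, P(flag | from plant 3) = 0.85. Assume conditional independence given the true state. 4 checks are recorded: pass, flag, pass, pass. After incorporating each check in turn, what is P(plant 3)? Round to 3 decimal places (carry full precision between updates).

0.538

Each posterior becomes the prior for the next update.
After 'pass': normaliser = 0.25·0.1500 + 0.1·0.1000 + 0.15·0.7500; P(plant 1) ≈ 0.2344, P(plant 2) ≈ 0.0625, P(plant 3) ≈ 0.7031
After 'flag': normaliser = 0.75·0.2344 + 0.9·0.0625 + 0.85·0.7031; P(plant 1) ≈ 0.2119, P(plant 2) ≈ 0.0678, P(plant 3) ≈ 0.7203
After 'pass': normaliser = 0.25·0.2119 + 0.1·0.0678 + 0.15·0.7203; P(plant 1) ≈ 0.3157, P(plant 2) ≈ 0.0404, P(plant 3) ≈ 0.6439
After 'pass': normaliser = 0.25·0.3157 + 0.1·0.0404 + 0.15·0.6439; P(plant 1) ≈ 0.4395, P(plant 2) ≈ 0.0225, P(plant 3) ≈ 0.5380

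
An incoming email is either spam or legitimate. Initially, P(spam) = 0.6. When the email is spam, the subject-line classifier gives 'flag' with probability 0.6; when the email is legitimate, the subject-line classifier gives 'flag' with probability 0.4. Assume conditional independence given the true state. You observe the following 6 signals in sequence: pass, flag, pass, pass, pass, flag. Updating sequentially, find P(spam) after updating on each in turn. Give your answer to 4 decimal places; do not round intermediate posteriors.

After 'pass': P(spam) = 0.4·0.6000 / (0.4·0.6000 + 0.6·0.4000) ≈ 0.5000
After 'flag': P(spam) = 0.6·0.5000 / (0.6·0.5000 + 0.4·0.5000) ≈ 0.6000
After 'pass': P(spam) = 0.4·0.6000 / (0.4·0.6000 + 0.6·0.4000) ≈ 0.5000
After 'pass': P(spam) = 0.4·0.5000 / (0.4·0.5000 + 0.6·0.5000) ≈ 0.4000
After 'pass': P(spam) = 0.4·0.4000 / (0.4·0.4000 + 0.6·0.6000) ≈ 0.3077
After 'flag': P(spam) = 0.6·0.3077 / (0.6·0.3077 + 0.4·0.6923) ≈ 0.4000

0.4000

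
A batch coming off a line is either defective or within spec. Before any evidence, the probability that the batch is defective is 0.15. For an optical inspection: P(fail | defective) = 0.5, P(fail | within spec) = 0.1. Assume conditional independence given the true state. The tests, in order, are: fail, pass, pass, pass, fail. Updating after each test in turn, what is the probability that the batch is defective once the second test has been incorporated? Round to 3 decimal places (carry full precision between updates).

0.329

Apply Bayes' rule sequentially, carrying P(defective) forward.
After 'fail': P(defective) = 0.5·0.1500 / (0.5·0.1500 + 0.1·0.8500) ≈ 0.4688
After 'pass': P(defective) = 0.5·0.4688 / (0.5·0.4688 + 0.9·0.5312) ≈ 0.3289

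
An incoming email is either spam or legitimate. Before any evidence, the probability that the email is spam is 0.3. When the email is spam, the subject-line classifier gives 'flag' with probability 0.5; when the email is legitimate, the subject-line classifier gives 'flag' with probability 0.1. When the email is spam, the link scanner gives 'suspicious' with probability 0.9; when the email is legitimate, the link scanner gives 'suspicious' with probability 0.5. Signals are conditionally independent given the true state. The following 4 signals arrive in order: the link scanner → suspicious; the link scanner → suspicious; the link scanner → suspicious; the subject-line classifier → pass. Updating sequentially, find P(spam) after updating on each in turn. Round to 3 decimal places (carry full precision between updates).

0.581

Apply Bayes' rule sequentially, carrying P(spam) forward.
After the link scanner='suspicious': P(spam) = 0.9·0.3000 / (0.9·0.3000 + 0.5·0.7000) ≈ 0.4355
After the link scanner='suspicious': P(spam) = 0.9·0.4355 / (0.9·0.4355 + 0.5·0.5645) ≈ 0.5813
After the link scanner='suspicious': P(spam) = 0.9·0.5813 / (0.9·0.5813 + 0.5·0.4187) ≈ 0.7142
After the subject-line classifier='pass': P(spam) = 0.5·0.7142 / (0.5·0.7142 + 0.9·0.2858) ≈ 0.5813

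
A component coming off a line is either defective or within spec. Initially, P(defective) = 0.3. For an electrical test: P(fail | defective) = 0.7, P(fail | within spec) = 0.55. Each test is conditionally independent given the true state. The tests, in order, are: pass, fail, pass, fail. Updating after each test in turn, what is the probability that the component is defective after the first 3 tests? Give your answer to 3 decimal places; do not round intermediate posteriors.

0.195

After 'pass': P(defective) = 0.3·0.3000 / (0.3·0.3000 + 0.45·0.7000) ≈ 0.2222
After 'fail': P(defective) = 0.7·0.2222 / (0.7·0.2222 + 0.55·0.7778) ≈ 0.2667
After 'pass': P(defective) = 0.3·0.2667 / (0.3·0.2667 + 0.45·0.7333) ≈ 0.1951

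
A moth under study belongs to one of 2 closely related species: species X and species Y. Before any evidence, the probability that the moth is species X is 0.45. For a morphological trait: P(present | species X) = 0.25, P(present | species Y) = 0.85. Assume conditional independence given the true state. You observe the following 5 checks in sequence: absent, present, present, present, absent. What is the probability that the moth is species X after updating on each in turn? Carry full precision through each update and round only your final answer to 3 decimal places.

Each posterior becomes the prior for the next update.
After 'absent': P(species X) = 0.75·0.4500 / (0.75·0.4500 + 0.15·0.5500) ≈ 0.8036
After 'present': P(species X) = 0.25·0.8036 / (0.25·0.8036 + 0.85·0.1964) ≈ 0.5461
After 'present': P(species X) = 0.25·0.5461 / (0.25·0.5461 + 0.85·0.4539) ≈ 0.2614
After 'present': P(species X) = 0.25·0.2614 / (0.25·0.2614 + 0.85·0.7386) ≈ 0.0943
After 'absent': P(species X) = 0.75·0.0943 / (0.75·0.0943 + 0.15·0.9057) ≈ 0.3423

0.342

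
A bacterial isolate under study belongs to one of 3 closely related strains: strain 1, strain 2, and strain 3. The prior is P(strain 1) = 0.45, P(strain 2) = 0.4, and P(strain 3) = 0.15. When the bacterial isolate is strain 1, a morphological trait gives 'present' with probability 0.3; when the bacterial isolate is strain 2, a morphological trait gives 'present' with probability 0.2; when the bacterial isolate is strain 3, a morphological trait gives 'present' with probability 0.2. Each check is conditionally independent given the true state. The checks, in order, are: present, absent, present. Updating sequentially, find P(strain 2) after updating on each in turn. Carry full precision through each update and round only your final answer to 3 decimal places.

0.279

After 'present': normaliser = 0.3·0.4500 + 0.2·0.4000 + 0.2·0.1500; P(strain 1) ≈ 0.5510, P(strain 2) ≈ 0.3265, P(strain 3) ≈ 0.1224
After 'absent': normaliser = 0.7·0.5510 + 0.8·0.3265 + 0.8·0.1224; P(strain 1) ≈ 0.5178, P(strain 2) ≈ 0.3507, P(strain 3) ≈ 0.1315
After 'present': normaliser = 0.3·0.5178 + 0.2·0.3507 + 0.2·0.1315; P(strain 1) ≈ 0.6170, P(strain 2) ≈ 0.2786, P(strain 3) ≈ 0.1045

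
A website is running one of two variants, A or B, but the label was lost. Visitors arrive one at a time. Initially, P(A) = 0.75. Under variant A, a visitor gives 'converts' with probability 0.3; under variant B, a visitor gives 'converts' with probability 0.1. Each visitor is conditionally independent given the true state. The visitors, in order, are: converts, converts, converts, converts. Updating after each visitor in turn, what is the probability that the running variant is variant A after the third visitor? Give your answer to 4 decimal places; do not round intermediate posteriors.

After 'converts': P(A) = 0.3·0.7500 / (0.3·0.7500 + 0.1·0.2500) ≈ 0.9000
After 'converts': P(A) = 0.3·0.9000 / (0.3·0.9000 + 0.1·0.1000) ≈ 0.9643
After 'converts': P(A) = 0.3·0.9643 / (0.3·0.9643 + 0.1·0.0357) ≈ 0.9878

0.9878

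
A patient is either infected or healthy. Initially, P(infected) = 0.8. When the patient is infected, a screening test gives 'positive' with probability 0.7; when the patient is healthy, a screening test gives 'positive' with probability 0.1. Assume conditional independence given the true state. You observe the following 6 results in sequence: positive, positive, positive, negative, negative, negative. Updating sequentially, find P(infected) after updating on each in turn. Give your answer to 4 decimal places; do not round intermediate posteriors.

0.9807

After 'positive': P(infected) = 0.7·0.8000 / (0.7·0.8000 + 0.1·0.2000) ≈ 0.9655
After 'positive': P(infected) = 0.7·0.9655 / (0.7·0.9655 + 0.1·0.0345) ≈ 0.9949
After 'positive': P(infected) = 0.7·0.9949 / (0.7·0.9949 + 0.1·0.0051) ≈ 0.9993
After 'negative': P(infected) = 0.3·0.9993 / (0.3·0.9993 + 0.9·0.0007) ≈ 0.9978
After 'negative': P(infected) = 0.3·0.9978 / (0.3·0.9978 + 0.9·0.0022) ≈ 0.9935
After 'negative': P(infected) = 0.3·0.9935 / (0.3·0.9935 + 0.9·0.0065) ≈ 0.9807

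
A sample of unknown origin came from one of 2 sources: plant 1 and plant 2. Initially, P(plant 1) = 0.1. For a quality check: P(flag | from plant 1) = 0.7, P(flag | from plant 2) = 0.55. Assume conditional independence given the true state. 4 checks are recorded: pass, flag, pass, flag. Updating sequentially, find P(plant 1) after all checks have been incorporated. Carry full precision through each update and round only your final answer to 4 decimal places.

0.0741

After 'pass': P(plant 1) = 0.3·0.1000 / (0.3·0.1000 + 0.45·0.9000) ≈ 0.0690
After 'flag': P(plant 1) = 0.7·0.0690 / (0.7·0.0690 + 0.55·0.9310) ≈ 0.0862
After 'pass': P(plant 1) = 0.3·0.0862 / (0.3·0.0862 + 0.45·0.9138) ≈ 0.0591
After 'flag': P(plant 1) = 0.7·0.0591 / (0.7·0.0591 + 0.55·0.9409) ≈ 0.0741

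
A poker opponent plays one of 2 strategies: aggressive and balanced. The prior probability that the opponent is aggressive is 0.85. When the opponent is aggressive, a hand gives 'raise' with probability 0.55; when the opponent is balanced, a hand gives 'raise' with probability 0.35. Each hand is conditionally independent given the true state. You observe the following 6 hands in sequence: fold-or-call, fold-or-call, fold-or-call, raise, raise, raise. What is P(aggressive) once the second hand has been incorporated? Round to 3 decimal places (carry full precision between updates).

After 'fold-or-call': P(aggressive) = 0.45·0.8500 / (0.45·0.8500 + 0.65·0.1500) ≈ 0.7969
After 'fold-or-call': P(aggressive) = 0.45·0.7969 / (0.45·0.7969 + 0.65·0.2031) ≈ 0.7309

0.731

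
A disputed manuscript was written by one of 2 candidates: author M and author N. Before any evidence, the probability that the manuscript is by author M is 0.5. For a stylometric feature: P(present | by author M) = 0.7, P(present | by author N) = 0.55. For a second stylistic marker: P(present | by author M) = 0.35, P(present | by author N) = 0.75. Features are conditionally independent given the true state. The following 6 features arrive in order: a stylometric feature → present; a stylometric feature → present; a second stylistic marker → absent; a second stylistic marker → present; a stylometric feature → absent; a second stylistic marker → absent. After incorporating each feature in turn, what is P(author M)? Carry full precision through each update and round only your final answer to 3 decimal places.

0.773

Apply Bayes' rule sequentially, carrying P(author M) forward.
After a stylometric feature='present': P(author M) = 0.7·0.5000 / (0.7·0.5000 + 0.55·0.5000) ≈ 0.5600
After a stylometric feature='present': P(author M) = 0.7·0.5600 / (0.7·0.5600 + 0.55·0.4400) ≈ 0.6183
After a second stylistic marker='absent': P(author M) = 0.65·0.6183 / (0.65·0.6183 + 0.25·0.3817) ≈ 0.8081
After a second stylistic marker='present': P(author M) = 0.35·0.8081 / (0.35·0.8081 + 0.75·0.1919) ≈ 0.6628
After a stylometric feature='absent': P(author M) = 0.3·0.6628 / (0.3·0.6628 + 0.45·0.3372) ≈ 0.5671
After a second stylistic marker='absent': P(author M) = 0.65·0.5671 / (0.65·0.5671 + 0.25·0.4329) ≈ 0.7731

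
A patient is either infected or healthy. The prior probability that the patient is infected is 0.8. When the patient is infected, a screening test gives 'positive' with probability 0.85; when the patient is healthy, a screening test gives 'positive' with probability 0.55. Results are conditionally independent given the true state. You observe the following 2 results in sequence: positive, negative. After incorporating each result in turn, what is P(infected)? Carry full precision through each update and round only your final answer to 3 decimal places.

After 'positive': P(infected) = 0.85·0.8000 / (0.85·0.8000 + 0.55·0.2000) ≈ 0.8608
After 'negative': P(infected) = 0.15·0.8608 / (0.15·0.8608 + 0.45·0.1392) ≈ 0.6733

0.673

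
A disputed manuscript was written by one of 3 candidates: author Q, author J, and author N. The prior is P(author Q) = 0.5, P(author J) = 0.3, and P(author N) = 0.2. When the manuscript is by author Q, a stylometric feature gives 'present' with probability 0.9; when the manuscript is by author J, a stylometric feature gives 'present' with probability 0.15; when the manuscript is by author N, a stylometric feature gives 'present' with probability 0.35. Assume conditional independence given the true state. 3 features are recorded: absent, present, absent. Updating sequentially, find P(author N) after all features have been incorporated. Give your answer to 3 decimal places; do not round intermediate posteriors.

After 'absent': normaliser = 0.1·0.5000 + 0.85·0.3000 + 0.65·0.2000; P(author Q) ≈ 0.1149, P(author J) ≈ 0.5862, P(author N) ≈ 0.2989
After 'present': normaliser = 0.9·0.1149 + 0.15·0.5862 + 0.35·0.2989; P(author Q) ≈ 0.3495, P(author J) ≈ 0.2971, P(author N) ≈ 0.3534
After 'absent': normaliser = 0.1·0.3495 + 0.85·0.2971 + 0.65·0.3534; P(author Q) ≈ 0.0676, P(author J) ≈ 0.4883, P(author N) ≈ 0.4442

0.444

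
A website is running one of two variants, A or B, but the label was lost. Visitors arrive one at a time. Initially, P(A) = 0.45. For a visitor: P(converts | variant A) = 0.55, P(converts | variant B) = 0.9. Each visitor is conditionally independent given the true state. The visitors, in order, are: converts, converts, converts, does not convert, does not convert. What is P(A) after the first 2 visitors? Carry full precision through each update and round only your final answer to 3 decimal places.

0.234

Each posterior becomes the prior for the next update.
After 'converts': P(A) = 0.55·0.4500 / (0.55·0.4500 + 0.9·0.5500) ≈ 0.3333
After 'converts': P(A) = 0.55·0.3333 / (0.55·0.3333 + 0.9·0.6667) ≈ 0.2340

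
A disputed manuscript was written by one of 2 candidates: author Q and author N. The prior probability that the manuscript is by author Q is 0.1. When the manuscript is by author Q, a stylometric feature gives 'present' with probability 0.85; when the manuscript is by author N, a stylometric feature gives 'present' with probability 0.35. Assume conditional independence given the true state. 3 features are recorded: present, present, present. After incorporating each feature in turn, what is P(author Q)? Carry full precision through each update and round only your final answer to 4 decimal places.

After 'present': P(author Q) = 0.85·0.1000 / (0.85·0.1000 + 0.35·0.9000) ≈ 0.2125
After 'present': P(author Q) = 0.85·0.2125 / (0.85·0.2125 + 0.35·0.7875) ≈ 0.3959
After 'present': P(author Q) = 0.85·0.3959 / (0.85·0.3959 + 0.35·0.6041) ≈ 0.6141

0.6141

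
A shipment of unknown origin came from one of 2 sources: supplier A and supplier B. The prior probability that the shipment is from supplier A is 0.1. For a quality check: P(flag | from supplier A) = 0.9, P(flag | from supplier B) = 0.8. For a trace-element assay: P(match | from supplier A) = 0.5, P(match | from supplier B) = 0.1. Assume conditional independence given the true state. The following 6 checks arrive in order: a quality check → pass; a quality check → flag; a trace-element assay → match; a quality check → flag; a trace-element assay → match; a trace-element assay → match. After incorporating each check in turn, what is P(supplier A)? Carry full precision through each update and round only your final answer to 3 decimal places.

0.898

After a quality check='pass': P(supplier A) = 0.1·0.1000 / (0.1·0.1000 + 0.2·0.9000) ≈ 0.0526
After a quality check='flag': P(supplier A) = 0.9·0.0526 / (0.9·0.0526 + 0.8·0.9474) ≈ 0.0588
After a trace-element assay='match': P(supplier A) = 0.5·0.0588 / (0.5·0.0588 + 0.1·0.9412) ≈ 0.2381
After a quality check='flag': P(supplier A) = 0.9·0.2381 / (0.9·0.2381 + 0.8·0.7619) ≈ 0.2601
After a trace-element assay='match': P(supplier A) = 0.5·0.2601 / (0.5·0.2601 + 0.1·0.7399) ≈ 0.6374
After a trace-element assay='match': P(supplier A) = 0.5·0.6374 / (0.5·0.6374 + 0.1·0.3626) ≈ 0.8978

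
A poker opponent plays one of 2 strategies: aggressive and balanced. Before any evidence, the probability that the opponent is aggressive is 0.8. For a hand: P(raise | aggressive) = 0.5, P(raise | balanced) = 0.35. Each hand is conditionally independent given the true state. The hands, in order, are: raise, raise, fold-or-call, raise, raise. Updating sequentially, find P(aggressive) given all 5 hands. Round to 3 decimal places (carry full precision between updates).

After 'raise': P(aggressive) = 0.5·0.8000 / (0.5·0.8000 + 0.35·0.2000) ≈ 0.8511
After 'raise': P(aggressive) = 0.5·0.8511 / (0.5·0.8511 + 0.35·0.1489) ≈ 0.8909
After 'fold-or-call': P(aggressive) = 0.5·0.8909 / (0.5·0.8909 + 0.65·0.1091) ≈ 0.8626
After 'raise': P(aggressive) = 0.5·0.8626 / (0.5·0.8626 + 0.35·0.1374) ≈ 0.8997
After 'raise': P(aggressive) = 0.5·0.8997 / (0.5·0.8997 + 0.35·0.1003) ≈ 0.9276

0.928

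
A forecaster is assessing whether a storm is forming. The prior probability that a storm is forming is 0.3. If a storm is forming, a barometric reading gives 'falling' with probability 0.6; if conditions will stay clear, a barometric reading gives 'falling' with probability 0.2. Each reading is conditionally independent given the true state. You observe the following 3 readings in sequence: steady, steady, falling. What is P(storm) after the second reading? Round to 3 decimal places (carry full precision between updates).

Apply Bayes' rule sequentially, carrying P(storm) forward.
After 'steady': P(storm) = 0.4·0.3000 / (0.4·0.3000 + 0.8·0.7000) ≈ 0.1765
After 'steady': P(storm) = 0.4·0.1765 / (0.4·0.1765 + 0.8·0.8235) ≈ 0.0968

0.097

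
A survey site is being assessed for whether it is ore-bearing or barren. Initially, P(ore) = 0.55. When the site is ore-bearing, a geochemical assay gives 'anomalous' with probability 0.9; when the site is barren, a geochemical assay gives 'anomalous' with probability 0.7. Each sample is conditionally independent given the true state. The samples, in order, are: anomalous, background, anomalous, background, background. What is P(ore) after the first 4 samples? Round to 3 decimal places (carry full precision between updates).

Apply Bayes' rule sequentially, carrying P(ore) forward.
After 'anomalous': P(ore) = 0.9·0.5500 / (0.9·0.5500 + 0.7·0.4500) ≈ 0.6111
After 'background': P(ore) = 0.1·0.6111 / (0.1·0.6111 + 0.3·0.3889) ≈ 0.3438
After 'anomalous': P(ore) = 0.9·0.3438 / (0.9·0.3438 + 0.7·0.6562) ≈ 0.4024
After 'background': P(ore) = 0.1·0.4024 / (0.1·0.4024 + 0.3·0.5976) ≈ 0.1833

0.183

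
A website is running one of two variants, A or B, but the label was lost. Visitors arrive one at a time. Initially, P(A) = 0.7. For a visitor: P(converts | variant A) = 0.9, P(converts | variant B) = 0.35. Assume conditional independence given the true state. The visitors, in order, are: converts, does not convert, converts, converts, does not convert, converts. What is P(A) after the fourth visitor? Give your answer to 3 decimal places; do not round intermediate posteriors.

0.859

After 'converts': P(A) = 0.9·0.7000 / (0.9·0.7000 + 0.35·0.3000) ≈ 0.8571
After 'does not convert': P(A) = 0.1·0.8571 / (0.1·0.8571 + 0.65·0.1429) ≈ 0.4800
After 'converts': P(A) = 0.9·0.4800 / (0.9·0.4800 + 0.35·0.5200) ≈ 0.7036
After 'converts': P(A) = 0.9·0.7036 / (0.9·0.7036 + 0.35·0.2964) ≈ 0.8592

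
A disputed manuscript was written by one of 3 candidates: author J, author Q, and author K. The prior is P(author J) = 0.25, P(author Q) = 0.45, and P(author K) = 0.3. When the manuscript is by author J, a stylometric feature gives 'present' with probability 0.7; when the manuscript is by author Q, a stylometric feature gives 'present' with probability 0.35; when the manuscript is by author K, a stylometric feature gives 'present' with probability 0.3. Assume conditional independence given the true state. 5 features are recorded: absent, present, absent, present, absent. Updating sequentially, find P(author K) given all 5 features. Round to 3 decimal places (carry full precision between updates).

Each posterior becomes the prior for the next update.
After 'absent': normaliser = 0.3·0.2500 + 0.65·0.4500 + 0.7·0.3000; P(author J) ≈ 0.1299, P(author Q) ≈ 0.5065, P(author K) ≈ 0.3636
After 'present': normaliser = 0.7·0.1299 + 0.35·0.5065 + 0.3·0.3636; P(author J) ≈ 0.2410, P(author Q) ≈ 0.4699, P(author K) ≈ 0.2892
After 'absent': normaliser = 0.3·0.2410 + 0.65·0.4699 + 0.7·0.2892; P(author J) ≈ 0.1246, P(author Q) ≈ 0.5265, P(author K) ≈ 0.3489
After 'present': normaliser = 0.7·0.1246 + 0.35·0.5265 + 0.3·0.3489; P(author J) ≈ 0.2319, P(author Q) ≈ 0.4899, P(author K) ≈ 0.2783
After 'absent': normaliser = 0.3·0.2319 + 0.65·0.4899 + 0.7·0.2783; P(author J) ≈ 0.1194, P(author Q) ≈ 0.5464, P(author K) ≈ 0.3342

0.334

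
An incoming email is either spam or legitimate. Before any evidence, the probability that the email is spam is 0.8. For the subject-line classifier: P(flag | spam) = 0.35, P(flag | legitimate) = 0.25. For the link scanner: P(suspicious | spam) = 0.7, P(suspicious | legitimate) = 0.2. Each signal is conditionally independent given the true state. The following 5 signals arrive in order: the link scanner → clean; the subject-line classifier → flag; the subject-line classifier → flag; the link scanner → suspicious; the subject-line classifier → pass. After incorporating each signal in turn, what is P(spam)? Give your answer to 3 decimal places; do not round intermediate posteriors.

After the link scanner='clean': P(spam) = 0.3·0.8000 / (0.3·0.8000 + 0.8·0.2000) ≈ 0.6000
After the subject-line classifier='flag': P(spam) = 0.35·0.6000 / (0.35·0.6000 + 0.25·0.4000) ≈ 0.6774
After the subject-line classifier='flag': P(spam) = 0.35·0.6774 / (0.35·0.6774 + 0.25·0.3226) ≈ 0.7462
After the link scanner='suspicious': P(spam) = 0.7·0.7462 / (0.7·0.7462 + 0.2·0.2538) ≈ 0.9114
After the subject-line classifier='pass': P(spam) = 0.65·0.9114 / (0.65·0.9114 + 0.75·0.0886) ≈ 0.8992

0.899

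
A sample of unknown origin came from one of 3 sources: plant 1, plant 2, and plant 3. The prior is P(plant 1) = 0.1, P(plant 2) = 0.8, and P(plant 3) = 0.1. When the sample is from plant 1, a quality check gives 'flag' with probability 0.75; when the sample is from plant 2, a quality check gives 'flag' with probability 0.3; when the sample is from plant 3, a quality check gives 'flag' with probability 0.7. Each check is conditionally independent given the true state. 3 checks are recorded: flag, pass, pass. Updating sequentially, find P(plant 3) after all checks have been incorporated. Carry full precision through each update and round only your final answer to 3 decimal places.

After 'flag': normaliser = 0.75·0.1000 + 0.3·0.8000 + 0.7·0.1000; P(plant 1) ≈ 0.1948, P(plant 2) ≈ 0.6234, P(plant 3) ≈ 0.1818
After 'pass': normaliser = 0.25·0.1948 + 0.7·0.6234 + 0.3·0.1818; P(plant 1) ≈ 0.0903, P(plant 2) ≈ 0.8087, P(plant 3) ≈ 0.1011
After 'pass': normaliser = 0.25·0.0903 + 0.7·0.8087 + 0.3·0.1011; P(plant 1) ≈ 0.0365, P(plant 2) ≈ 0.9146, P(plant 3) ≈ 0.0490

0.049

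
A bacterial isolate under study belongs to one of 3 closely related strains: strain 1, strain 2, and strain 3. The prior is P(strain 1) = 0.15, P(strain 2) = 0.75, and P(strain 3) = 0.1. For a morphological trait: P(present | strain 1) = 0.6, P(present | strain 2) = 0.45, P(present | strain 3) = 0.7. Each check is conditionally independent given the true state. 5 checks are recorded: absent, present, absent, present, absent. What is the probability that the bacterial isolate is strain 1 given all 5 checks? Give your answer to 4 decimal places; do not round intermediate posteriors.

0.1150

After 'absent': normaliser = 0.4·0.1500 + 0.55·0.7500 + 0.3·0.1000; P(strain 1) ≈ 0.1194, P(strain 2) ≈ 0.8209, P(strain 3) ≈ 0.0597
After 'present': normaliser = 0.6·0.1194 + 0.45·0.8209 + 0.7·0.0597; P(strain 1) ≈ 0.1484, P(strain 2) ≈ 0.7651, P(strain 3) ≈ 0.0866
After 'absent': normaliser = 0.4·0.1484 + 0.55·0.7651 + 0.3·0.0866; P(strain 1) ≈ 0.1173, P(strain 2) ≈ 0.8314, P(strain 3) ≈ 0.0513
After 'present': normaliser = 0.6·0.1173 + 0.45·0.8314 + 0.7·0.0513; P(strain 1) ≈ 0.1465, P(strain 2) ≈ 0.7788, P(strain 3) ≈ 0.0748
After 'absent': normaliser = 0.4·0.1465 + 0.55·0.7788 + 0.3·0.0748; P(strain 1) ≈ 0.1150, P(strain 2) ≈ 0.8410, P(strain 3) ≈ 0.0440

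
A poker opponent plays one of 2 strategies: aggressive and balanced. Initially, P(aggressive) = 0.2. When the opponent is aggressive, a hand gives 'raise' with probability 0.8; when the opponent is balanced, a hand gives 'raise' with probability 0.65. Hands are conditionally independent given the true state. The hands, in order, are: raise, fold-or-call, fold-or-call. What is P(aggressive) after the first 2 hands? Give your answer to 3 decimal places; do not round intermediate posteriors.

After 'raise': P(aggressive) = 0.8·0.2000 / (0.8·0.2000 + 0.65·0.8000) ≈ 0.2353
After 'fold-or-call': P(aggressive) = 0.2·0.2353 / (0.2·0.2353 + 0.35·0.7647) ≈ 0.1495

0.150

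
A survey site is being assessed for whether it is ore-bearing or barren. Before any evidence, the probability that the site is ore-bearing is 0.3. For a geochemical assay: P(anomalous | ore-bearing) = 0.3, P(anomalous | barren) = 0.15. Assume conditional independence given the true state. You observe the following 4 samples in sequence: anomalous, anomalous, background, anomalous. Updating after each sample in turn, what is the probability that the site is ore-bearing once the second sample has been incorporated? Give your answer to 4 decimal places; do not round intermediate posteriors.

0.6316

Apply Bayes' rule sequentially, carrying P(ore) forward.
After 'anomalous': P(ore) = 0.3·0.3000 / (0.3·0.3000 + 0.15·0.7000) ≈ 0.4615
After 'anomalous': P(ore) = 0.3·0.4615 / (0.3·0.4615 + 0.15·0.5385) ≈ 0.6316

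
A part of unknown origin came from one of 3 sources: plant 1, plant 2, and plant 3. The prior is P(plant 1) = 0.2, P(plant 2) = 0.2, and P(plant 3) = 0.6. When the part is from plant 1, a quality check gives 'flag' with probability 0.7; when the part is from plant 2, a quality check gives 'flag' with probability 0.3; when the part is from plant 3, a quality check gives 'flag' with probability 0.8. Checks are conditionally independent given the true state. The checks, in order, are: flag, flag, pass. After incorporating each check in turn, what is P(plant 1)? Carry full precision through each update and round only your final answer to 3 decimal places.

After 'flag': normaliser = 0.7·0.2000 + 0.3·0.2000 + 0.8·0.6000; P(plant 1) ≈ 0.2059, P(plant 2) ≈ 0.0882, P(plant 3) ≈ 0.7059
After 'flag': normaliser = 0.7·0.2059 + 0.3·0.0882 + 0.8·0.7059; P(plant 1) ≈ 0.1960, P(plant 2) ≈ 0.0360, P(plant 3) ≈ 0.7680
After 'pass': normaliser = 0.3·0.1960 + 0.7·0.0360 + 0.2·0.7680; P(plant 1) ≈ 0.2475, P(plant 2) ≈ 0.1061, P(plant 3) ≈ 0.6465

0.247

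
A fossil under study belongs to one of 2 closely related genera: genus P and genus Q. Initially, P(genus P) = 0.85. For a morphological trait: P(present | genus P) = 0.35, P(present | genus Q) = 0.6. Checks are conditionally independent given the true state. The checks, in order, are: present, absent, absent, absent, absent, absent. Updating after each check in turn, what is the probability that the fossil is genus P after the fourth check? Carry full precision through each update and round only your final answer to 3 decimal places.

0.934

After 'present': P(genus P) = 0.35·0.8500 / (0.35·0.8500 + 0.6·0.1500) ≈ 0.7677
After 'absent': P(genus P) = 0.65·0.7677 / (0.65·0.7677 + 0.4·0.2323) ≈ 0.8431
After 'absent': P(genus P) = 0.65·0.8431 / (0.65·0.8431 + 0.4·0.1569) ≈ 0.8972
After 'absent': P(genus P) = 0.65·0.8972 / (0.65·0.8972 + 0.4·0.1028) ≈ 0.9341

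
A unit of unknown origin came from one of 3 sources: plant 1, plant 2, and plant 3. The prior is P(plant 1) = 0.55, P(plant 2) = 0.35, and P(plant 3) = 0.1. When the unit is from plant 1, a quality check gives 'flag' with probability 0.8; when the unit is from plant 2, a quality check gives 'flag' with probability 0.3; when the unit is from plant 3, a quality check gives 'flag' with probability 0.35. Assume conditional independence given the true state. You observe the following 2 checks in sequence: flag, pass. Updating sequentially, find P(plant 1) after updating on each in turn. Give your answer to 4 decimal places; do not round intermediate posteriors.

0.4776

After 'flag': normaliser = 0.8·0.5500 + 0.3·0.3500 + 0.35·0.1000; P(plant 1) ≈ 0.7586, P(plant 2) ≈ 0.1810, P(plant 3) ≈ 0.0603
After 'pass': normaliser = 0.2·0.7586 + 0.7·0.1810 + 0.65·0.0603; P(plant 1) ≈ 0.4776, P(plant 2) ≈ 0.3989, P(plant 3) ≈ 0.1235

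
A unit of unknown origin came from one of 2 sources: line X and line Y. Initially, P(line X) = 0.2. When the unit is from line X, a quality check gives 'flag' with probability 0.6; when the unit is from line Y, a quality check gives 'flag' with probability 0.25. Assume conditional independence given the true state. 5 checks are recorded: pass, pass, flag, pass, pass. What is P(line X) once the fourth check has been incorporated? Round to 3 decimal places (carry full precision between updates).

Each posterior becomes the prior for the next update.
After 'pass': P(line X) = 0.4·0.2000 / (0.4·0.2000 + 0.75·0.8000) ≈ 0.1176
After 'pass': P(line X) = 0.4·0.1176 / (0.4·0.1176 + 0.75·0.8824) ≈ 0.0664
After 'flag': P(line X) = 0.6·0.0664 / (0.6·0.0664 + 0.25·0.9336) ≈ 0.1458
After 'pass': P(line X) = 0.4·0.1458 / (0.4·0.1458 + 0.75·0.8542) ≈ 0.0834

0.083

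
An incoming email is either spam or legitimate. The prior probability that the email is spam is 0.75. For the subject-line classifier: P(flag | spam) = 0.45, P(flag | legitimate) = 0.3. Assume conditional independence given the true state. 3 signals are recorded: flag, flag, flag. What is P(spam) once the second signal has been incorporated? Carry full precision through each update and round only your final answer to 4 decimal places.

Apply Bayes' rule sequentially, carrying P(spam) forward.
After 'flag': P(spam) = 0.45·0.7500 / (0.45·0.7500 + 0.3·0.2500) ≈ 0.8182
After 'flag': P(spam) = 0.45·0.8182 / (0.45·0.8182 + 0.3·0.1818) ≈ 0.8710

0.8710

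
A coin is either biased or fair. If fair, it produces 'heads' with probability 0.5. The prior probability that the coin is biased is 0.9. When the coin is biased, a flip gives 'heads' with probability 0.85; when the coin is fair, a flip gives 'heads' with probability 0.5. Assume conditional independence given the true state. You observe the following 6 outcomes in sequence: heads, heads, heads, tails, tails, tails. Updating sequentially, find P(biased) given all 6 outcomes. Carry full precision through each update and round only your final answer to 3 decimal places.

0.544

After 'heads': P(biased) = 0.85·0.9000 / (0.85·0.9000 + 0.5·0.1000) ≈ 0.9387
After 'heads': P(biased) = 0.85·0.9387 / (0.85·0.9387 + 0.5·0.0613) ≈ 0.9630
After 'heads': P(biased) = 0.85·0.9630 / (0.85·0.9630 + 0.5·0.0370) ≈ 0.9779
After 'tails': P(biased) = 0.15·0.9779 / (0.15·0.9779 + 0.5·0.0221) ≈ 0.9299
After 'tails': P(biased) = 0.15·0.9299 / (0.15·0.9299 + 0.5·0.0701) ≈ 0.7992
After 'tails': P(biased) = 0.15·0.7992 / (0.15·0.7992 + 0.5·0.2008) ≈ 0.5442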